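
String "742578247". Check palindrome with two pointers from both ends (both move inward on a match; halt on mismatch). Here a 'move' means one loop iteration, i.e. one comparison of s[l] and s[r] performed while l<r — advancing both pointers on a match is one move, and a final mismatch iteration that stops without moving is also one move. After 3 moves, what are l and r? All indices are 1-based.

l=4, r=6

[1,9] '7'=='7' → l++,r--
[2,8] '4'=='4' → l++,r--
[3,7] '2'=='2' → l++,r--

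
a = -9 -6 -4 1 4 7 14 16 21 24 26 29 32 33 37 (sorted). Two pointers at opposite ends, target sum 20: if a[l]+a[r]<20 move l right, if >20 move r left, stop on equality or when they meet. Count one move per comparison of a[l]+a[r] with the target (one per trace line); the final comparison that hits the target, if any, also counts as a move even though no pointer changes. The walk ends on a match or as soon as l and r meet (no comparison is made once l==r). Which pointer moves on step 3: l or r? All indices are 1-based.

r

l=1 r=15: -9+37=28 >20, r--
l=1 r=14: -9+33=24 >20, r--
l=1 r=13: -9+32=23 >20, r--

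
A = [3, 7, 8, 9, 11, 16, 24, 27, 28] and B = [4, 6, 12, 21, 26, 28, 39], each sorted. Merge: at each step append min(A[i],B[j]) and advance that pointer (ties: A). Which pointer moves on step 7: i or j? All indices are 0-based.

i

i=0 j=0: A[i]=3<=B[j]=4 take 3, i++
i=1 j=0: A[i]=7>B[j]=4 take 4, j++
i=1 j=1: A[i]=7>B[j]=6 take 6, j++
i=1 j=2: A[i]=7<=B[j]=12 take 7, i++
i=2 j=2: A[i]=8<=B[j]=12 take 8, i++
i=3 j=2: A[i]=9<=B[j]=12 take 9, i++
i=4 j=2: A[i]=11<=B[j]=12 take 11, i++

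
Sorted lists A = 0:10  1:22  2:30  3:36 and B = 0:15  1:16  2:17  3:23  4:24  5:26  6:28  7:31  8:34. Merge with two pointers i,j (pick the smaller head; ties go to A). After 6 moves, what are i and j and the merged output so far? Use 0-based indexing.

i=2, j=4, merged so far=[10, 15, 16, 17, 22, 23]

i=0 j=0: A[i]=10<=B[j]=15 take 10, i++
i=1 j=0: A[i]=22>B[j]=15 take 15, j++
i=1 j=1: A[i]=22>B[j]=16 take 16, j++
i=1 j=2: A[i]=22>B[j]=17 take 17, j++
i=1 j=3: A[i]=22<=B[j]=23 take 22, i++
i=2 j=3: A[i]=30>B[j]=23 take 23, j++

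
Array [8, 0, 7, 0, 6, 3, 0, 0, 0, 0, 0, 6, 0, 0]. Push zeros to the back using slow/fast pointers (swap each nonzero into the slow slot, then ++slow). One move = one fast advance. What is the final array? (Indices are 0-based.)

slow=0 fast=0: a[fast]=8≠0 swap→a[0]=8, slow++,fast++
slow=1 fast=1: a[fast]=0, fast++
slow=1 fast=2: a[fast]=7≠0 swap→a[1]=7, slow++,fast++
slow=2 fast=3: a[fast]=0, fast++
slow=2 fast=4: a[fast]=6≠0 swap→a[2]=6, slow++,fast++
slow=3 fast=5: a[fast]=3≠0 swap→a[3]=3, slow++,fast++
slow=4 fast=6: a[fast]=0, fast++
slow=4 fast=7: a[fast]=0, fast++
slow=4 fast=8: a[fast]=0, fast++
slow=4 fast=9: a[fast]=0, fast++
slow=4 fast=10: a[fast]=0, fast++
slow=4 fast=11: a[fast]=6≠0 swap→a[4]=6, slow++,fast++
slow=5 fast=12: a[fast]=0, fast++
slow=5 fast=13: a[fast]=0, fast++

[8, 7, 6, 3, 6, 0, 0, 0, 0, 0, 0, 0, 0, 0]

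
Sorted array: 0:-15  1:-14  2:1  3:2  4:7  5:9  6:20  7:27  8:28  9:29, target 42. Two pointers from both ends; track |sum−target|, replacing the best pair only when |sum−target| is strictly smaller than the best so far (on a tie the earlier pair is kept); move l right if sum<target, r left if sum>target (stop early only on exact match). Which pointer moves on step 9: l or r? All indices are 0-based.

l=0 r=9: -15+29=14 d=28 *, l++
l=1 r=9: -14+29=15 d=27 *, l++
l=2 r=9: 1+29=30 d=12 *, l++
l=3 r=9: 2+29=31 d=11 *, l++
l=4 r=9: 7+29=36 d=6 *, l++
l=5 r=9: 9+29=38 d=4 *, l++
l=6 r=9: 20+29=49 d=7, r--
l=6 r=8: 20+28=48 d=6, r--
l=6 r=7: 20+27=47 d=5, r--

r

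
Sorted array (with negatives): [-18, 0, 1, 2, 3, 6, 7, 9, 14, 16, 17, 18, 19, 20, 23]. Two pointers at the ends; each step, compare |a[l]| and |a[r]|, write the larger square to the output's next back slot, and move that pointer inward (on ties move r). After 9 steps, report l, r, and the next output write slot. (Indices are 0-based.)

l=1, r=6, next write slot=5

l=0 r=14: |-18|<=|23| out[14]=529, r--
l=0 r=13: |-18|<=|20| out[13]=400, r--
l=0 r=12: |-18|<=|19| out[12]=361, r--
l=0 r=11: |-18|<=|18| out[11]=324, r--
l=0 r=10: |-18|>|17| out[10]=324, l++
l=1 r=10: |0|<=|17| out[9]=289, r--
l=1 r=9: |0|<=|16| out[8]=256, r--
l=1 r=8: |0|<=|14| out[7]=196, r--
l=1 r=7: |0|<=|9| out[6]=81, r--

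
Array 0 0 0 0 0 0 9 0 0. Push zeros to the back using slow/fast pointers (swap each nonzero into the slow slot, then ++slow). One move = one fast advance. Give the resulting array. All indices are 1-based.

(s=1,f=1) a[fast]=0 → fast++
(s=1,f=2) a[fast]=0 → fast++
(s=1,f=3) a[fast]=0 → fast++
(s=1,f=4) a[fast]=0 → fast++
(s=1,f=5) a[fast]=0 → fast++
(s=1,f=6) a[fast]=0 → fast++
(s=1,f=7) a[fast]=9≠0 swap→a[1]=9 → slow++,fast++
(s=2,f=8) a[fast]=0 → fast++
(s=2,f=9) a[fast]=0 → fast++

[9, 0, 0, 0, 0, 0, 0, 0, 0]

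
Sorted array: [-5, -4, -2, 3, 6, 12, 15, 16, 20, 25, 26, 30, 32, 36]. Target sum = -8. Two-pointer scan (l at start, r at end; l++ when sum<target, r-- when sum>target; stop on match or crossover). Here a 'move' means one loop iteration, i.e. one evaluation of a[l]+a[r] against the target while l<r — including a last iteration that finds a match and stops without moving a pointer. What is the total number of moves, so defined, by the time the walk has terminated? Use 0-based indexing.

13 moves

[0,13] -5+36=31 >-8 → r--
[0,12] -5+32=27 >-8 → r--
[0,11] -5+30=25 >-8 → r--
[0,10] -5+26=21 >-8 → r--
[0,9] -5+25=20 >-8 → r--
[0,8] -5+20=15 >-8 → r--
[0,7] -5+16=11 >-8 → r--
[0,6] -5+15=10 >-8 → r--
[0,5] -5+12=7 >-8 → r--
[0,4] -5+6=1 >-8 → r--
[0,3] -5+3=-2 >-8 → r--
[0,2] -5+-2=-7 >-8 → r--
[0,1] -5+-4=-9 <-8 → l++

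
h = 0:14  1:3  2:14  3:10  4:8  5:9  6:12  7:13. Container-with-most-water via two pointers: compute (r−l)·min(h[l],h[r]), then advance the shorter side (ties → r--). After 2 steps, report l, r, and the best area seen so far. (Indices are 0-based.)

l=0, r=5, best area=91

l=0 r=7: min(14,13)*7=91 best=91 *, r--
l=0 r=6: min(14,12)*6=72 best=91, r--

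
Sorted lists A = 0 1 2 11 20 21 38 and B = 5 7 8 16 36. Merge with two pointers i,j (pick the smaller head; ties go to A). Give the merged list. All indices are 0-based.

[0, 1, 2, 5, 7, 8, 11, 16, 20, 21, 36, 38]

[i=0,j=0] A[i]=0<=B[j]=5 take 0 → i++
[i=1,j=0] A[i]=1<=B[j]=5 take 1 → i++
[i=2,j=0] A[i]=2<=B[j]=5 take 2 → i++
[i=3,j=0] A[i]=11>B[j]=5 take 5 → j++
[i=3,j=1] A[i]=11>B[j]=7 take 7 → j++
[i=3,j=2] A[i]=11>B[j]=8 take 8 → j++
[i=3,j=3] A[i]=11<=B[j]=16 take 11 → i++
[i=4,j=3] A[i]=20>B[j]=16 take 16 → j++
[i=4,j=4] A[i]=20<=B[j]=36 take 20 → i++
[i=5,j=4] A[i]=21<=B[j]=36 take 21 → i++
[i=6,j=4] A[i]=38>B[j]=36 take 36 → j++
[i=6,j=5] B done, take A[i]=38 → i++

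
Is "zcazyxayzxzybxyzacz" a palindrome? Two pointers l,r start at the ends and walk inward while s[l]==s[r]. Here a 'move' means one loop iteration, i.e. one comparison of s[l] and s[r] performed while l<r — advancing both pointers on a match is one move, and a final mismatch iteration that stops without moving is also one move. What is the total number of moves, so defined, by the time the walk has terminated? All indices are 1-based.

7 moves

l=1 r=19: 'z'=='z', l++,r--
l=2 r=18: 'c'=='c', l++,r--
l=3 r=17: 'a'=='a', l++,r--
l=4 r=16: 'z'=='z', l++,r--
l=5 r=15: 'y'=='y', l++,r--
l=6 r=14: 'x'=='x', l++,r--
l=7 r=13: 'a'!='b', stop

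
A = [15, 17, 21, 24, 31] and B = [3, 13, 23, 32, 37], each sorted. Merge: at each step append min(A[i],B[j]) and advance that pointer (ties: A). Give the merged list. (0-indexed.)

[3, 13, 15, 17, 21, 23, 24, 31, 32, 37]

i=0 j=0: A[i]=15>B[j]=3 take 3, j++
i=0 j=1: A[i]=15>B[j]=13 take 13, j++
i=0 j=2: A[i]=15<=B[j]=23 take 15, i++
i=1 j=2: A[i]=17<=B[j]=23 take 17, i++
i=2 j=2: A[i]=21<=B[j]=23 take 21, i++
i=3 j=2: A[i]=24>B[j]=23 take 23, j++
i=3 j=3: A[i]=24<=B[j]=32 take 24, i++
i=4 j=3: A[i]=31<=B[j]=32 take 31, i++
i=5 j=3: A done, take B[j]=32, j++
i=5 j=4: A done, take B[j]=37, j++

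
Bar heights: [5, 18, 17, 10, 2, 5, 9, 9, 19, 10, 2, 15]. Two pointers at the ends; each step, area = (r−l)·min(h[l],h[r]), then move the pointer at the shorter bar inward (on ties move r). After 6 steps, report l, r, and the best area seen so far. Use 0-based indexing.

l=3, r=8, best area=150

[0,11] min(5,15)*11=55 best=55 * → l++
[1,11] min(18,15)*10=150 best=150 * → r--
[1,10] min(18,2)*9=18 best=150 → r--
[1,9] min(18,10)*8=80 best=150 → r--
[1,8] min(18,19)*7=126 best=150 → l++
[2,8] min(17,19)*6=102 best=150 → l++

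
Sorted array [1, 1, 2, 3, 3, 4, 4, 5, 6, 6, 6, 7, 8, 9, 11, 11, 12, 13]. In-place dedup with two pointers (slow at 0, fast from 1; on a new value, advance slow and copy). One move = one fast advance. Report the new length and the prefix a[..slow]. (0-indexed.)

slow=0 fast=1: a[fast]=1=a[slow] dup, fast++
slow=0 fast=2: a[fast]=2≠a[slow]=1 write a[1]=2, slow++,fast++
slow=1 fast=3: a[fast]=3≠a[slow]=2 write a[2]=3, slow++,fast++
slow=2 fast=4: a[fast]=3=a[slow] dup, fast++
slow=2 fast=5: a[fast]=4≠a[slow]=3 write a[3]=4, slow++,fast++
slow=3 fast=6: a[fast]=4=a[slow] dup, fast++
slow=3 fast=7: a[fast]=5≠a[slow]=4 write a[4]=5, slow++,fast++
slow=4 fast=8: a[fast]=6≠a[slow]=5 write a[5]=6, slow++,fast++
slow=5 fast=9: a[fast]=6=a[slow] dup, fast++
slow=5 fast=10: a[fast]=6=a[slow] dup, fast++
slow=5 fast=11: a[fast]=7≠a[slow]=6 write a[6]=7, slow++,fast++
slow=6 fast=12: a[fast]=8≠a[slow]=7 write a[7]=8, slow++,fast++
slow=7 fast=13: a[fast]=9≠a[slow]=8 write a[8]=9, slow++,fast++
slow=8 fast=14: a[fast]=11≠a[slow]=9 write a[9]=11, slow++,fast++
slow=9 fast=15: a[fast]=11=a[slow] dup, fast++
slow=9 fast=16: a[fast]=12≠a[slow]=11 write a[10]=12, slow++,fast++
slow=10 fast=17: a[fast]=13≠a[slow]=12 write a[11]=13, slow++,fast++

length 12; prefix = [1, 2, 3, 4, 5, 6, 7, 8, 9, 11, 12, 13]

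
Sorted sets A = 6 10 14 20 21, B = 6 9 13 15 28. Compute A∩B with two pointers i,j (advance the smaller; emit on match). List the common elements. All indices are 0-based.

intersection = [6]

[i=0,j=0] 6==6 emit → i++,j++
[i=1,j=1] 10>9 → j++
[i=1,j=2] 10<13 → i++
[i=2,j=2] 14>13 → j++
[i=2,j=3] 14<15 → i++
[i=3,j=3] 20>15 → j++
[i=3,j=4] 20<28 → i++
[i=4,j=4] 21<28 → i++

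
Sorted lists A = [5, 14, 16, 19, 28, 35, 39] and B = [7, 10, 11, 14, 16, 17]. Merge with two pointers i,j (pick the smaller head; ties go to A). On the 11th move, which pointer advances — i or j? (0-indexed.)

i

i=0 j=0: A[i]=5<=B[j]=7 take 5, i++
i=1 j=0: A[i]=14>B[j]=7 take 7, j++
i=1 j=1: A[i]=14>B[j]=10 take 10, j++
i=1 j=2: A[i]=14>B[j]=11 take 11, j++
i=1 j=3: A[i]=14<=B[j]=14 take 14, i++
i=2 j=3: A[i]=16>B[j]=14 take 14, j++
i=2 j=4: A[i]=16<=B[j]=16 take 16, i++
i=3 j=4: A[i]=19>B[j]=16 take 16, j++
i=3 j=5: A[i]=19>B[j]=17 take 17, j++
i=3 j=6: B done, take A[i]=19, i++
i=4 j=6: B done, take A[i]=28, i++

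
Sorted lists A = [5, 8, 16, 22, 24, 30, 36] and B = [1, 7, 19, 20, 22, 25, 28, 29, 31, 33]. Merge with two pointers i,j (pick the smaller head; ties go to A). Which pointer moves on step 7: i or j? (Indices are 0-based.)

i=0 j=0: A[i]=5>B[j]=1 take 1, j++
i=0 j=1: A[i]=5<=B[j]=7 take 5, i++
i=1 j=1: A[i]=8>B[j]=7 take 7, j++
i=1 j=2: A[i]=8<=B[j]=19 take 8, i++
i=2 j=2: A[i]=16<=B[j]=19 take 16, i++
i=3 j=2: A[i]=22>B[j]=19 take 19, j++
i=3 j=3: A[i]=22>B[j]=20 take 20, j++

j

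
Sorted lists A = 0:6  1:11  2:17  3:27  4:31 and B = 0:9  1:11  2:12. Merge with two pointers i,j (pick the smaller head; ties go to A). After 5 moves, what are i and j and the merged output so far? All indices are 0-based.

i=2, j=3, merged so far=[6, 9, 11, 11, 12]

i=0 j=0: A[i]=6<=B[j]=9 take 6, i++
i=1 j=0: A[i]=11>B[j]=9 take 9, j++
i=1 j=1: A[i]=11<=B[j]=11 take 11, i++
i=2 j=1: A[i]=17>B[j]=11 take 11, j++
i=2 j=2: A[i]=17>B[j]=12 take 12, j++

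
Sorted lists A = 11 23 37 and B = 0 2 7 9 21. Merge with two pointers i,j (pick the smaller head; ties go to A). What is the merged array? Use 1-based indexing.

[0, 2, 7, 9, 11, 21, 23, 37]

[i=1,j=1] A[i]=11>B[j]=0 take 0 → j++
[i=1,j=2] A[i]=11>B[j]=2 take 2 → j++
[i=1,j=3] A[i]=11>B[j]=7 take 7 → j++
[i=1,j=4] A[i]=11>B[j]=9 take 9 → j++
[i=1,j=5] A[i]=11<=B[j]=21 take 11 → i++
[i=2,j=5] A[i]=23>B[j]=21 take 21 → j++
[i=2,j=6] B done, take A[i]=23 → i++
[i=3,j=6] B done, take A[i]=37 → i++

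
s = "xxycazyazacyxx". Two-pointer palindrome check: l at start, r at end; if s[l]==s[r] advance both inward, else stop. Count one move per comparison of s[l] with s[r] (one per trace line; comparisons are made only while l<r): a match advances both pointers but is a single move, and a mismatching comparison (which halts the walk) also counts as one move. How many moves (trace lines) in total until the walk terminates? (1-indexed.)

l=1 r=14: 'x'=='x', l++,r--
l=2 r=13: 'x'=='x', l++,r--
l=3 r=12: 'y'=='y', l++,r--
l=4 r=11: 'c'=='c', l++,r--
l=5 r=10: 'a'=='a', l++,r--
l=6 r=9: 'z'=='z', l++,r--
l=7 r=8: 'y'!='a', stop

7 moves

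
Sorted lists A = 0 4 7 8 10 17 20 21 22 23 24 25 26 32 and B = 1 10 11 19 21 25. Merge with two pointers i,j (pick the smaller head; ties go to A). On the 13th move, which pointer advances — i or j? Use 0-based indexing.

j

[i=0,j=0] A[i]=0<=B[j]=1 take 0 → i++
[i=1,j=0] A[i]=4>B[j]=1 take 1 → j++
[i=1,j=1] A[i]=4<=B[j]=10 take 4 → i++
[i=2,j=1] A[i]=7<=B[j]=10 take 7 → i++
[i=3,j=1] A[i]=8<=B[j]=10 take 8 → i++
[i=4,j=1] A[i]=10<=B[j]=10 take 10 → i++
[i=5,j=1] A[i]=17>B[j]=10 take 10 → j++
[i=5,j=2] A[i]=17>B[j]=11 take 11 → j++
[i=5,j=3] A[i]=17<=B[j]=19 take 17 → i++
[i=6,j=3] A[i]=20>B[j]=19 take 19 → j++
[i=6,j=4] A[i]=20<=B[j]=21 take 20 → i++
[i=7,j=4] A[i]=21<=B[j]=21 take 21 → i++
[i=8,j=4] A[i]=22>B[j]=21 take 21 → j++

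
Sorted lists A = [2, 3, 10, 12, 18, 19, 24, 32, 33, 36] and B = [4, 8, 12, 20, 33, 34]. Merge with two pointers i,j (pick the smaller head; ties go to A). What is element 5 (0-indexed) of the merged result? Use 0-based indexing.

[i=0,j=0] A[i]=2<=B[j]=4 take 2 → i++
[i=1,j=0] A[i]=3<=B[j]=4 take 3 → i++
[i=2,j=0] A[i]=10>B[j]=4 take 4 → j++
[i=2,j=1] A[i]=10>B[j]=8 take 8 → j++
[i=2,j=2] A[i]=10<=B[j]=12 take 10 → i++
[i=3,j=2] A[i]=12<=B[j]=12 take 12 → i++
[i=4,j=2] A[i]=18>B[j]=12 take 12 → j++
[i=4,j=3] A[i]=18<=B[j]=20 take 18 → i++
[i=5,j=3] A[i]=19<=B[j]=20 take 19 → i++
[i=6,j=3] A[i]=24>B[j]=20 take 20 → j++
[i=6,j=4] A[i]=24<=B[j]=33 take 24 → i++
[i=7,j=4] A[i]=32<=B[j]=33 take 32 → i++
[i=8,j=4] A[i]=33<=B[j]=33 take 33 → i++
[i=9,j=4] A[i]=36>B[j]=33 take 33 → j++
[i=9,j=5] A[i]=36>B[j]=34 take 34 → j++
[i=9,j=6] B done, take A[i]=36 → i++

merged[5] = 12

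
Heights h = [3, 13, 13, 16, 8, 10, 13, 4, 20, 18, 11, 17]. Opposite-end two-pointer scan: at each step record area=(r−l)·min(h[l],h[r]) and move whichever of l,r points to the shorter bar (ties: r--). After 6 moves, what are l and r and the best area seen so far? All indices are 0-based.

l=6, r=11, best area=130

[0,11] min(3,17)*11=33 best=33 * → l++
[1,11] min(13,17)*10=130 best=130 * → l++
[2,11] min(13,17)*9=117 best=130 → l++
[3,11] min(16,17)*8=128 best=130 → l++
[4,11] min(8,17)*7=56 best=130 → l++
[5,11] min(10,17)*6=60 best=130 → l++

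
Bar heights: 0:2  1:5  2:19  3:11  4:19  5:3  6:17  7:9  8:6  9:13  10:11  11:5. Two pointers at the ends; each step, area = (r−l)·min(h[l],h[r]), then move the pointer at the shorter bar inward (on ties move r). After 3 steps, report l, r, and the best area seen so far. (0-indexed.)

l=0 r=11: min(2,5)*11=22 best=22 *, l++
l=1 r=11: min(5,5)*10=50 best=50 *, r--
l=1 r=10: min(5,11)*9=45 best=50, l++

l=2, r=10, best area=50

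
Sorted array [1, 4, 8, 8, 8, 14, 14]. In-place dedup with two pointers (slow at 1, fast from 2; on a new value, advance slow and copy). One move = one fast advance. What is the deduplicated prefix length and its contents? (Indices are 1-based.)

slow=1 fast=2: a[fast]=4≠a[slow]=1 write a[2]=4, slow++,fast++
slow=2 fast=3: a[fast]=8≠a[slow]=4 write a[3]=8, slow++,fast++
slow=3 fast=4: a[fast]=8=a[slow] dup, fast++
slow=3 fast=5: a[fast]=8=a[slow] dup, fast++
slow=3 fast=6: a[fast]=14≠a[slow]=8 write a[4]=14, slow++,fast++
slow=4 fast=7: a[fast]=14=a[slow] dup, fast++

length 4; prefix = [1, 4, 8, 14]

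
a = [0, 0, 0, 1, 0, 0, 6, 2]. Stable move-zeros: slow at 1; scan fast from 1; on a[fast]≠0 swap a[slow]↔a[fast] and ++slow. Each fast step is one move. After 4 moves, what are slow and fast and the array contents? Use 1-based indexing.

slow=1 fast=1: a[fast]=0, fast++
slow=1 fast=2: a[fast]=0, fast++
slow=1 fast=3: a[fast]=0, fast++
slow=1 fast=4: a[fast]=1≠0 swap→a[1]=1, slow++,fast++

slow=2, fast=5, a=[1, 0, 0, 0, 0, 0, 6, 2]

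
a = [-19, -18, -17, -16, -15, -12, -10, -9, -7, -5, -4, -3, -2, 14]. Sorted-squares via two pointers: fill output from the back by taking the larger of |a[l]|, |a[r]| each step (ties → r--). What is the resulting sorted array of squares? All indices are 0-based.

[0,13] |-19|>|14| out[13]=361 → l++
[1,13] |-18|>|14| out[12]=324 → l++
[2,13] |-17|>|14| out[11]=289 → l++
[3,13] |-16|>|14| out[10]=256 → l++
[4,13] |-15|>|14| out[9]=225 → l++
[5,13] |-12|<=|14| out[8]=196 → r--
[5,12] |-12|>|-2| out[7]=144 → l++
[6,12] |-10|>|-2| out[6]=100 → l++
[7,12] |-9|>|-2| out[5]=81 → l++
[8,12] |-7|>|-2| out[4]=49 → l++
[9,12] |-5|>|-2| out[3]=25 → l++
[10,12] |-4|>|-2| out[2]=16 → l++
[11,12] |-3|>|-2| out[1]=9 → l++
[12,12] |-2|<=|-2| out[0]=4 → r--

[4, 9, 16, 25, 49, 81, 100, 144, 196, 225, 256, 289, 324, 361]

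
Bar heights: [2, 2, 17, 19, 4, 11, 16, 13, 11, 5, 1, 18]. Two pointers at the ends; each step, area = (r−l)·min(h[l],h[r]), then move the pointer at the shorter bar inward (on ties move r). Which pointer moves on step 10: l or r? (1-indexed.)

[1,12] min(2,18)*11=22 best=22 * → l++
[2,12] min(2,18)*10=20 best=22 → l++
[3,12] min(17,18)*9=153 best=153 * → l++
[4,12] min(19,18)*8=144 best=153 → r--
[4,11] min(19,1)*7=7 best=153 → r--
[4,10] min(19,5)*6=30 best=153 → r--
[4,9] min(19,11)*5=55 best=153 → r--
[4,8] min(19,13)*4=52 best=153 → r--
[4,7] min(19,16)*3=48 best=153 → r--
[4,6] min(19,11)*2=22 best=153 → r--

r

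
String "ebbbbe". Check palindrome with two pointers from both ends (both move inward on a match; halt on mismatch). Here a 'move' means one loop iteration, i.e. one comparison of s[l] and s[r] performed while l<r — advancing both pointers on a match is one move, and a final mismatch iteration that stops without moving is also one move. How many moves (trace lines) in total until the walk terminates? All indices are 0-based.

3 moves

l=0 r=5: 'e'=='e', l++,r--
l=1 r=4: 'b'=='b', l++,r--
l=2 r=3: 'b'=='b', l++,r--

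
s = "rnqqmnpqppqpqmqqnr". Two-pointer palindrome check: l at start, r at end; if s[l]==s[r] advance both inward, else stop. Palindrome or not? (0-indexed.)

[0,17] 'r'=='r' → l++,r--
[1,16] 'n'=='n' → l++,r--
[2,15] 'q'=='q' → l++,r--
[3,14] 'q'=='q' → l++,r--
[4,13] 'm'=='m' → l++,r--
[5,12] 'n'!='q' → stop

not a palindrome (mismatch at 5,12)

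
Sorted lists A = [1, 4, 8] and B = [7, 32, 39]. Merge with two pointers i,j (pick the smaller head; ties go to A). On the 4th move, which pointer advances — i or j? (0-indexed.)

i

[i=0,j=0] A[i]=1<=B[j]=7 take 1 → i++
[i=1,j=0] A[i]=4<=B[j]=7 take 4 → i++
[i=2,j=0] A[i]=8>B[j]=7 take 7 → j++
[i=2,j=1] A[i]=8<=B[j]=32 take 8 → i++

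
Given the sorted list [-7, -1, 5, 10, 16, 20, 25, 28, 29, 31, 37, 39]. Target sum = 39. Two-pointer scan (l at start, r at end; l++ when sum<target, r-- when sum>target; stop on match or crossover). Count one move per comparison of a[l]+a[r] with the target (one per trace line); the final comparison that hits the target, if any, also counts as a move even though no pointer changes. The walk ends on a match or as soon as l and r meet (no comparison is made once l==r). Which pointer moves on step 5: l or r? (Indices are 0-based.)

l

[0,11] -7+39=32 <39 → l++
[1,11] -1+39=38 <39 → l++
[2,11] 5+39=44 >39 → r--
[2,10] 5+37=42 >39 → r--
[2,9] 5+31=36 <39 → l++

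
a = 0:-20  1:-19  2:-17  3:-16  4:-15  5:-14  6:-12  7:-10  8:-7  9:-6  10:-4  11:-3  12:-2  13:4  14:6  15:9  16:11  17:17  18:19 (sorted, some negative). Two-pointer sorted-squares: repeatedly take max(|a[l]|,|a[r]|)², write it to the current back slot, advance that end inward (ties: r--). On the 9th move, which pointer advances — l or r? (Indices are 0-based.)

l=0 r=18: |-20|>|19| out[18]=400, l++
l=1 r=18: |-19|<=|19| out[17]=361, r--
l=1 r=17: |-19|>|17| out[16]=361, l++
l=2 r=17: |-17|<=|17| out[15]=289, r--
l=2 r=16: |-17|>|11| out[14]=289, l++
l=3 r=16: |-16|>|11| out[13]=256, l++
l=4 r=16: |-15|>|11| out[12]=225, l++
l=5 r=16: |-14|>|11| out[11]=196, l++
l=6 r=16: |-12|>|11| out[10]=144, l++

l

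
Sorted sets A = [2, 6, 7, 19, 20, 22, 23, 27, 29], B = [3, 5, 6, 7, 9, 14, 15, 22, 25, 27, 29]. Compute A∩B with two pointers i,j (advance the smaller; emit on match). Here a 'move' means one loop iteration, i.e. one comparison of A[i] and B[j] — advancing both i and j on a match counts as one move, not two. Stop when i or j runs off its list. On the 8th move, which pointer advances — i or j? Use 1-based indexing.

j

i=1 j=1: 2<3, i++
i=2 j=1: 6>3, j++
i=2 j=2: 6>5, j++
i=2 j=3: 6==6 emit, i++,j++
i=3 j=4: 7==7 emit, i++,j++
i=4 j=5: 19>9, j++
i=4 j=6: 19>14, j++
i=4 j=7: 19>15, j++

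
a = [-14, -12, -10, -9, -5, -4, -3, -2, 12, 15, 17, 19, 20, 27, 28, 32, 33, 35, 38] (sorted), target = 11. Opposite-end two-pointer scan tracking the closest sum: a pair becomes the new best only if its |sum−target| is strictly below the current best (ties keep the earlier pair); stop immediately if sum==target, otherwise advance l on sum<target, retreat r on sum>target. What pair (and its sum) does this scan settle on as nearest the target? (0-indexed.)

pair (-9, 20) with sum 11 (|Δ|=0)

l=0 r=18: -14+38=24 d=13 *, r--
l=0 r=17: -14+35=21 d=10 *, r--
l=0 r=16: -14+33=19 d=8 *, r--
l=0 r=15: -14+32=18 d=7 *, r--
l=0 r=14: -14+28=14 d=3 *, r--
l=0 r=13: -14+27=13 d=2 *, r--
l=0 r=12: -14+20=6 d=5, l++
l=1 r=12: -12+20=8 d=3, l++
l=2 r=12: -10+20=10 d=1 *, l++
l=3 r=12: -9+20=11 d=0 *, stop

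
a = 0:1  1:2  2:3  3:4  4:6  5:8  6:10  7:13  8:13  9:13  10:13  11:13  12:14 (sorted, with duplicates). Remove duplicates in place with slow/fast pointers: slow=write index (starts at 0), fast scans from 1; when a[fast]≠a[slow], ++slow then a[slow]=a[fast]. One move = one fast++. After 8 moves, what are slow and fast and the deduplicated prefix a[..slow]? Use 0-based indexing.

slow=0 fast=1: a[fast]=2≠a[slow]=1 write a[1]=2, slow++,fast++
slow=1 fast=2: a[fast]=3≠a[slow]=2 write a[2]=3, slow++,fast++
slow=2 fast=3: a[fast]=4≠a[slow]=3 write a[3]=4, slow++,fast++
slow=3 fast=4: a[fast]=6≠a[slow]=4 write a[4]=6, slow++,fast++
slow=4 fast=5: a[fast]=8≠a[slow]=6 write a[5]=8, slow++,fast++
slow=5 fast=6: a[fast]=10≠a[slow]=8 write a[6]=10, slow++,fast++
slow=6 fast=7: a[fast]=13≠a[slow]=10 write a[7]=13, slow++,fast++
slow=7 fast=8: a[fast]=13=a[slow] dup, fast++

slow=7, fast=9, prefix=[1, 2, 3, 4, 6, 8, 10, 13]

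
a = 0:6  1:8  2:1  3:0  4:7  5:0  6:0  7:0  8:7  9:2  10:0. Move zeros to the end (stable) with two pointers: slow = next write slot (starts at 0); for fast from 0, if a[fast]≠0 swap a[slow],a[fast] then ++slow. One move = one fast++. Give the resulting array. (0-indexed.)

slow=0 fast=0: a[fast]=6≠0 swap→a[0]=6, slow++,fast++
slow=1 fast=1: a[fast]=8≠0 swap→a[1]=8, slow++,fast++
slow=2 fast=2: a[fast]=1≠0 swap→a[2]=1, slow++,fast++
slow=3 fast=3: a[fast]=0, fast++
slow=3 fast=4: a[fast]=7≠0 swap→a[3]=7, slow++,fast++
slow=4 fast=5: a[fast]=0, fast++
slow=4 fast=6: a[fast]=0, fast++
slow=4 fast=7: a[fast]=0, fast++
slow=4 fast=8: a[fast]=7≠0 swap→a[4]=7, slow++,fast++
slow=5 fast=9: a[fast]=2≠0 swap→a[5]=2, slow++,fast++
slow=6 fast=10: a[fast]=0, fast++

[6, 8, 1, 7, 7, 2, 0, 0, 0, 0, 0]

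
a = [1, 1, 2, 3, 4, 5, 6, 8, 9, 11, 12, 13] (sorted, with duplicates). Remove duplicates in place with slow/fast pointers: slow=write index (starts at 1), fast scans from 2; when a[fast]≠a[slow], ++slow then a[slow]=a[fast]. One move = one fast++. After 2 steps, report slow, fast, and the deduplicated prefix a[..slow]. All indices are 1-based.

slow=2, fast=4, prefix=[1, 2]

(s=1,f=2) a[fast]=1=a[slow] dup → fast++
(s=1,f=3) a[fast]=2≠a[slow]=1 write a[2]=2 → slow++,fast++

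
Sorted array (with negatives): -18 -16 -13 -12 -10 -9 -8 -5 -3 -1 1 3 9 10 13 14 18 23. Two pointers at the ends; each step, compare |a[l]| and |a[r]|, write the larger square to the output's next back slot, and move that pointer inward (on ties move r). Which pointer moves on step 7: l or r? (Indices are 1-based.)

l=1 r=18: |-18|<=|23| out[18]=529, r--
l=1 r=17: |-18|<=|18| out[17]=324, r--
l=1 r=16: |-18|>|14| out[16]=324, l++
l=2 r=16: |-16|>|14| out[15]=256, l++
l=3 r=16: |-13|<=|14| out[14]=196, r--
l=3 r=15: |-13|<=|13| out[13]=169, r--
l=3 r=14: |-13|>|10| out[12]=169, l++

l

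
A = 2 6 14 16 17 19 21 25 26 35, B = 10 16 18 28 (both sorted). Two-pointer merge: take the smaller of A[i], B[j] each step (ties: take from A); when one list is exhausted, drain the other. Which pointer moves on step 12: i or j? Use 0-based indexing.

i

i=0 j=0: A[i]=2<=B[j]=10 take 2, i++
i=1 j=0: A[i]=6<=B[j]=10 take 6, i++
i=2 j=0: A[i]=14>B[j]=10 take 10, j++
i=2 j=1: A[i]=14<=B[j]=16 take 14, i++
i=3 j=1: A[i]=16<=B[j]=16 take 16, i++
i=4 j=1: A[i]=17>B[j]=16 take 16, j++
i=4 j=2: A[i]=17<=B[j]=18 take 17, i++
i=5 j=2: A[i]=19>B[j]=18 take 18, j++
i=5 j=3: A[i]=19<=B[j]=28 take 19, i++
i=6 j=3: A[i]=21<=B[j]=28 take 21, i++
i=7 j=3: A[i]=25<=B[j]=28 take 25, i++
i=8 j=3: A[i]=26<=B[j]=28 take 26, i++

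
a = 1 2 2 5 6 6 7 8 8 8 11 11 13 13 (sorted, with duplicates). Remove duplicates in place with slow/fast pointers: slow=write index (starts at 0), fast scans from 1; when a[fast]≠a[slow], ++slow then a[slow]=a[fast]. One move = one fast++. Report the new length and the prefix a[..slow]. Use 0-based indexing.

length 8; prefix = [1, 2, 5, 6, 7, 8, 11, 13]

slow=0 fast=1: a[fast]=2≠a[slow]=1 write a[1]=2, slow++,fast++
slow=1 fast=2: a[fast]=2=a[slow] dup, fast++
slow=1 fast=3: a[fast]=5≠a[slow]=2 write a[2]=5, slow++,fast++
slow=2 fast=4: a[fast]=6≠a[slow]=5 write a[3]=6, slow++,fast++
slow=3 fast=5: a[fast]=6=a[slow] dup, fast++
slow=3 fast=6: a[fast]=7≠a[slow]=6 write a[4]=7, slow++,fast++
slow=4 fast=7: a[fast]=8≠a[slow]=7 write a[5]=8, slow++,fast++
slow=5 fast=8: a[fast]=8=a[slow] dup, fast++
slow=5 fast=9: a[fast]=8=a[slow] dup, fast++
slow=5 fast=10: a[fast]=11≠a[slow]=8 write a[6]=11, slow++,fast++
slow=6 fast=11: a[fast]=11=a[slow] dup, fast++
slow=6 fast=12: a[fast]=13≠a[slow]=11 write a[7]=13, slow++,fast++
slow=7 fast=13: a[fast]=13=a[slow] dup, fast++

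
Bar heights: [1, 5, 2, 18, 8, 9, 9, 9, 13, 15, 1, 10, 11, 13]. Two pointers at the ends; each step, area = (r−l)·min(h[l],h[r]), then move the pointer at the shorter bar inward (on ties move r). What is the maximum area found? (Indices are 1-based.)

[1,14] min(1,13)*13=13 best=13 * → l++
[2,14] min(5,13)*12=60 best=60 * → l++
[3,14] min(2,13)*11=22 best=60 → l++
[4,14] min(18,13)*10=130 best=130 * → r--
[4,13] min(18,11)*9=99 best=130 → r--
[4,12] min(18,10)*8=80 best=130 → r--
[4,11] min(18,1)*7=7 best=130 → r--
[4,10] min(18,15)*6=90 best=130 → r--
[4,9] min(18,13)*5=65 best=130 → r--
[4,8] min(18,9)*4=36 best=130 → r--
[4,7] min(18,9)*3=27 best=130 → r--
[4,6] min(18,9)*2=18 best=130 → r--
[4,5] min(18,8)*1=8 best=130 → r--

max area = 130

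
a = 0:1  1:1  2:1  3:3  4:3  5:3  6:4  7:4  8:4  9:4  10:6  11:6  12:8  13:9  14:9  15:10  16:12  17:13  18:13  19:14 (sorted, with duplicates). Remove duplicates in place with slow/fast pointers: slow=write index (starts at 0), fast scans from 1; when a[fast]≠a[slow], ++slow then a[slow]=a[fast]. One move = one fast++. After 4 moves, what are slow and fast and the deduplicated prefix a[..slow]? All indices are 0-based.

slow=0 fast=1: a[fast]=1=a[slow] dup, fast++
slow=0 fast=2: a[fast]=1=a[slow] dup, fast++
slow=0 fast=3: a[fast]=3≠a[slow]=1 write a[1]=3, slow++,fast++
slow=1 fast=4: a[fast]=3=a[slow] dup, fast++

slow=1, fast=5, prefix=[1, 3]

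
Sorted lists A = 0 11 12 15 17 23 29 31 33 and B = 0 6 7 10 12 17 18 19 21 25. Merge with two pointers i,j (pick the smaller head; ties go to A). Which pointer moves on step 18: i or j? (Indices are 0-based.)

i=0 j=0: A[i]=0<=B[j]=0 take 0, i++
i=1 j=0: A[i]=11>B[j]=0 take 0, j++
i=1 j=1: A[i]=11>B[j]=6 take 6, j++
i=1 j=2: A[i]=11>B[j]=7 take 7, j++
i=1 j=3: A[i]=11>B[j]=10 take 10, j++
i=1 j=4: A[i]=11<=B[j]=12 take 11, i++
i=2 j=4: A[i]=12<=B[j]=12 take 12, i++
i=3 j=4: A[i]=15>B[j]=12 take 12, j++
i=3 j=5: A[i]=15<=B[j]=17 take 15, i++
i=4 j=5: A[i]=17<=B[j]=17 take 17, i++
i=5 j=5: A[i]=23>B[j]=17 take 17, j++
i=5 j=6: A[i]=23>B[j]=18 take 18, j++
i=5 j=7: A[i]=23>B[j]=19 take 19, j++
i=5 j=8: A[i]=23>B[j]=21 take 21, j++
i=5 j=9: A[i]=23<=B[j]=25 take 23, i++
i=6 j=9: A[i]=29>B[j]=25 take 25, j++
i=6 j=10: B done, take A[i]=29, i++
i=7 j=10: B done, take A[i]=31, i++

i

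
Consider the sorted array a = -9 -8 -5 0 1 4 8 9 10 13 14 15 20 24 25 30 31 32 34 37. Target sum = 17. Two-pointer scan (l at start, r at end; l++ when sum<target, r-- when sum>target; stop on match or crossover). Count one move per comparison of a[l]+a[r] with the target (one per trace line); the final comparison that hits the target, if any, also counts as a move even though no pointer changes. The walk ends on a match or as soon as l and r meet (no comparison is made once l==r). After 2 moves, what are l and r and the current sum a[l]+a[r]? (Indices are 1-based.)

l=1 r=20: -9+37=28 >17, r--
l=1 r=19: -9+34=25 >17, r--

l=1, r=18, sum=23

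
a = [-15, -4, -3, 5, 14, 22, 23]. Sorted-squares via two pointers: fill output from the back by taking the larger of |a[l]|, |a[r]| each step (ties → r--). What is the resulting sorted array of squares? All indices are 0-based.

[0,6] |-15|<=|23| out[6]=529 → r--
[0,5] |-15|<=|22| out[5]=484 → r--
[0,4] |-15|>|14| out[4]=225 → l++
[1,4] |-4|<=|14| out[3]=196 → r--
[1,3] |-4|<=|5| out[2]=25 → r--
[1,2] |-4|>|-3| out[1]=16 → l++
[2,2] |-3|<=|-3| out[0]=9 → r--

[9, 16, 25, 196, 225, 484, 529]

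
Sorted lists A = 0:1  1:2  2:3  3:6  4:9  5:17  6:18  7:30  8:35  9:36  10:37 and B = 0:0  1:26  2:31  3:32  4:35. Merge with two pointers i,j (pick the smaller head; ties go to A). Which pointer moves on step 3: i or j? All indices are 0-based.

i

i=0 j=0: A[i]=1>B[j]=0 take 0, j++
i=0 j=1: A[i]=1<=B[j]=26 take 1, i++
i=1 j=1: A[i]=2<=B[j]=26 take 2, i++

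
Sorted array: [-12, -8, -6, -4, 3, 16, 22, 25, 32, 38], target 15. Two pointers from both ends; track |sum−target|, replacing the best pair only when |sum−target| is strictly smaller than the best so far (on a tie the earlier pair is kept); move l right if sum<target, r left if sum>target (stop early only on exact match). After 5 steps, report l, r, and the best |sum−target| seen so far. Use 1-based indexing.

l=3, r=7, best |Δ|=1

[1,10] -12+38=26 d=11 * → r--
[1,9] -12+32=20 d=5 * → r--
[1,8] -12+25=13 d=2 * → l++
[2,8] -8+25=17 d=2 → r--
[2,7] -8+22=14 d=1 * → l++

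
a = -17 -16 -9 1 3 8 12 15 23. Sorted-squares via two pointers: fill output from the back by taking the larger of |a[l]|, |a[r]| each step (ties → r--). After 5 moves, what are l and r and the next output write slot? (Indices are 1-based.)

l=3, r=6, next write slot=4

[1,9] |-17|<=|23| out[9]=529 → r--
[1,8] |-17|>|15| out[8]=289 → l++
[2,8] |-16|>|15| out[7]=256 → l++
[3,8] |-9|<=|15| out[6]=225 → r--
[3,7] |-9|<=|12| out[5]=144 → r--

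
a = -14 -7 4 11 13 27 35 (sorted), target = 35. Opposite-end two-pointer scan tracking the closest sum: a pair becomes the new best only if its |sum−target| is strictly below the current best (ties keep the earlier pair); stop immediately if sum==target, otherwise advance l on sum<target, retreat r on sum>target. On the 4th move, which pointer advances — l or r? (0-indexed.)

l

[0,6] -14+35=21 d=14 * → l++
[1,6] -7+35=28 d=7 * → l++
[2,6] 4+35=39 d=4 * → r--
[2,5] 4+27=31 d=4 → l++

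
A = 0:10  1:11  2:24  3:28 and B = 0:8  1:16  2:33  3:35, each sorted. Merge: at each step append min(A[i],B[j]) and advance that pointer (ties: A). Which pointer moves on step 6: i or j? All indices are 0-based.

[i=0,j=0] A[i]=10>B[j]=8 take 8 → j++
[i=0,j=1] A[i]=10<=B[j]=16 take 10 → i++
[i=1,j=1] A[i]=11<=B[j]=16 take 11 → i++
[i=2,j=1] A[i]=24>B[j]=16 take 16 → j++
[i=2,j=2] A[i]=24<=B[j]=33 take 24 → i++
[i=3,j=2] A[i]=28<=B[j]=33 take 28 → i++

i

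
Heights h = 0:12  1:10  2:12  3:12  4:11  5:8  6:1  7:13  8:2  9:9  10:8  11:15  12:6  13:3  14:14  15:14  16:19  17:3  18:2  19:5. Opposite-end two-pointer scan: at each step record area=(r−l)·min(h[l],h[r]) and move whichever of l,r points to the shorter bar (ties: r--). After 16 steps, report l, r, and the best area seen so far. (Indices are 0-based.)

l=13, r=16, best area=192

l=0 r=19: min(12,5)*19=95 best=95 *, r--
l=0 r=18: min(12,2)*18=36 best=95, r--
l=0 r=17: min(12,3)*17=51 best=95, r--
l=0 r=16: min(12,19)*16=192 best=192 *, l++
l=1 r=16: min(10,19)*15=150 best=192, l++
l=2 r=16: min(12,19)*14=168 best=192, l++
l=3 r=16: min(12,19)*13=156 best=192, l++
l=4 r=16: min(11,19)*12=132 best=192, l++
l=5 r=16: min(8,19)*11=88 best=192, l++
l=6 r=16: min(1,19)*10=10 best=192, l++
l=7 r=16: min(13,19)*9=117 best=192, l++
l=8 r=16: min(2,19)*8=16 best=192, l++
l=9 r=16: min(9,19)*7=63 best=192, l++
l=10 r=16: min(8,19)*6=48 best=192, l++
l=11 r=16: min(15,19)*5=75 best=192, l++
l=12 r=16: min(6,19)*4=24 best=192, l++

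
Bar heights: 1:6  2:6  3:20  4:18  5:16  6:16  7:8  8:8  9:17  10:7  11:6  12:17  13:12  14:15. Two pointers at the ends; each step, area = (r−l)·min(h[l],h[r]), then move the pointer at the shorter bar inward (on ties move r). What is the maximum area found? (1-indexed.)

max area = 165

[1,14] min(6,15)*13=78 best=78 * → l++
[2,14] min(6,15)*12=72 best=78 → l++
[3,14] min(20,15)*11=165 best=165 * → r--
[3,13] min(20,12)*10=120 best=165 → r--
[3,12] min(20,17)*9=153 best=165 → r--
[3,11] min(20,6)*8=48 best=165 → r--
[3,10] min(20,7)*7=49 best=165 → r--
[3,9] min(20,17)*6=102 best=165 → r--
[3,8] min(20,8)*5=40 best=165 → r--
[3,7] min(20,8)*4=32 best=165 → r--
[3,6] min(20,16)*3=48 best=165 → r--
[3,5] min(20,16)*2=32 best=165 → r--
[3,4] min(20,18)*1=18 best=165 → r--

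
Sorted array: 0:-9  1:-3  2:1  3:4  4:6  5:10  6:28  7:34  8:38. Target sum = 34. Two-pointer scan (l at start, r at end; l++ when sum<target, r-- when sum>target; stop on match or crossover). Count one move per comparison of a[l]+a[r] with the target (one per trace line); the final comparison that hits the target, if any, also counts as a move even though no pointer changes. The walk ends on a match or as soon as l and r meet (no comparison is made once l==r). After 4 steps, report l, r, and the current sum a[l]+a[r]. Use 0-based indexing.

l=2, r=6, sum=29

l=0 r=8: -9+38=29 <34, l++
l=1 r=8: -3+38=35 >34, r--
l=1 r=7: -3+34=31 <34, l++
l=2 r=7: 1+34=35 >34, r--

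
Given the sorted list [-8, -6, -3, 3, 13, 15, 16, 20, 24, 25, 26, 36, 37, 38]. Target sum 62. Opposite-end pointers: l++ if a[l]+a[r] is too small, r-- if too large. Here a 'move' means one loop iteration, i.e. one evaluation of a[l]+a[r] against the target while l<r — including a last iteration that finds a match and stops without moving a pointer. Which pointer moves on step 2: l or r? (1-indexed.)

l=1 r=14: -8+38=30 <62, l++
l=2 r=14: -6+38=32 <62, l++

l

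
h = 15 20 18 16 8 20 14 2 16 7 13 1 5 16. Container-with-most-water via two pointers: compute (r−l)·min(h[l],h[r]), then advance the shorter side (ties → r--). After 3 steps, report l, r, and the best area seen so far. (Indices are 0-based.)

[0,13] min(15,16)*13=195 best=195 * → l++
[1,13] min(20,16)*12=192 best=195 → r--
[1,12] min(20,5)*11=55 best=195 → r--

l=1, r=11, best area=195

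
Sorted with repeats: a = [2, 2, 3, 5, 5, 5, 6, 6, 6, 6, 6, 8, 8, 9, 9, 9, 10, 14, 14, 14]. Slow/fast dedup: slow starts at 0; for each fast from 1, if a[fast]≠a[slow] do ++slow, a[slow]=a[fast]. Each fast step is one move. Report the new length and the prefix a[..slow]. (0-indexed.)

(s=0,f=1) a[fast]=2=a[slow] dup → fast++
(s=0,f=2) a[fast]=3≠a[slow]=2 write a[1]=3 → slow++,fast++
(s=1,f=3) a[fast]=5≠a[slow]=3 write a[2]=5 → slow++,fast++
(s=2,f=4) a[fast]=5=a[slow] dup → fast++
(s=2,f=5) a[fast]=5=a[slow] dup → fast++
(s=2,f=6) a[fast]=6≠a[slow]=5 write a[3]=6 → slow++,fast++
(s=3,f=7) a[fast]=6=a[slow] dup → fast++
(s=3,f=8) a[fast]=6=a[slow] dup → fast++
(s=3,f=9) a[fast]=6=a[slow] dup → fast++
(s=3,f=10) a[fast]=6=a[slow] dup → fast++
(s=3,f=11) a[fast]=8≠a[slow]=6 write a[4]=8 → slow++,fast++
(s=4,f=12) a[fast]=8=a[slow] dup → fast++
(s=4,f=13) a[fast]=9≠a[slow]=8 write a[5]=9 → slow++,fast++
(s=5,f=14) a[fast]=9=a[slow] dup → fast++
(s=5,f=15) a[fast]=9=a[slow] dup → fast++
(s=5,f=16) a[fast]=10≠a[slow]=9 write a[6]=10 → slow++,fast++
(s=6,f=17) a[fast]=14≠a[slow]=10 write a[7]=14 → slow++,fast++
(s=7,f=18) a[fast]=14=a[slow] dup → fast++
(s=7,f=19) a[fast]=14=a[slow] dup → fast++

length 8; prefix = [2, 3, 5, 6, 8, 9, 10, 14]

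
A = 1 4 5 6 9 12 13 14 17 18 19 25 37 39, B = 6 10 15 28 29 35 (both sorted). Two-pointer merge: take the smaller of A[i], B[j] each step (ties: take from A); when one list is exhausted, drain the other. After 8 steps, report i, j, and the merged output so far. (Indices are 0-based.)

i=6, j=2, merged so far=[1, 4, 5, 6, 6, 9, 10, 12]

[i=0,j=0] A[i]=1<=B[j]=6 take 1 → i++
[i=1,j=0] A[i]=4<=B[j]=6 take 4 → i++
[i=2,j=0] A[i]=5<=B[j]=6 take 5 → i++
[i=3,j=0] A[i]=6<=B[j]=6 take 6 → i++
[i=4,j=0] A[i]=9>B[j]=6 take 6 → j++
[i=4,j=1] A[i]=9<=B[j]=10 take 9 → i++
[i=5,j=1] A[i]=12>B[j]=10 take 10 → j++
[i=5,j=2] A[i]=12<=B[j]=15 take 12 → i++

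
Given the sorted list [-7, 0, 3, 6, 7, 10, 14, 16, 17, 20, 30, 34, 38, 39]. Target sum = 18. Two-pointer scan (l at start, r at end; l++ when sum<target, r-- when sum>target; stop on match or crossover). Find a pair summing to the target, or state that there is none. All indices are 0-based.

l=0 r=13: -7+39=32 >18, r--
l=0 r=12: -7+38=31 >18, r--
l=0 r=11: -7+34=27 >18, r--
l=0 r=10: -7+30=23 >18, r--
l=0 r=9: -7+20=13 <18, l++
l=1 r=9: 0+20=20 >18, r--
l=1 r=8: 0+17=17 <18, l++
l=2 r=8: 3+17=20 >18, r--
l=2 r=7: 3+16=19 >18, r--
l=2 r=6: 3+14=17 <18, l++
l=3 r=6: 6+14=20 >18, r--
l=3 r=5: 6+10=16 <18, l++
l=4 r=5: 7+10=17 <18, l++

no pair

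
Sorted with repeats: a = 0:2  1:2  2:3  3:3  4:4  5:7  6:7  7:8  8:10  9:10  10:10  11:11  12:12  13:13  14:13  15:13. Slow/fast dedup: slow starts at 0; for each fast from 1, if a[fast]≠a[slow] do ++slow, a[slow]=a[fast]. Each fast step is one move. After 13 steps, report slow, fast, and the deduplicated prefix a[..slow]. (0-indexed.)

slow=0 fast=1: a[fast]=2=a[slow] dup, fast++
slow=0 fast=2: a[fast]=3≠a[slow]=2 write a[1]=3, slow++,fast++
slow=1 fast=3: a[fast]=3=a[slow] dup, fast++
slow=1 fast=4: a[fast]=4≠a[slow]=3 write a[2]=4, slow++,fast++
slow=2 fast=5: a[fast]=7≠a[slow]=4 write a[3]=7, slow++,fast++
slow=3 fast=6: a[fast]=7=a[slow] dup, fast++
slow=3 fast=7: a[fast]=8≠a[slow]=7 write a[4]=8, slow++,fast++
slow=4 fast=8: a[fast]=10≠a[slow]=8 write a[5]=10, slow++,fast++
slow=5 fast=9: a[fast]=10=a[slow] dup, fast++
slow=5 fast=10: a[fast]=10=a[slow] dup, fast++
slow=5 fast=11: a[fast]=11≠a[slow]=10 write a[6]=11, slow++,fast++
slow=6 fast=12: a[fast]=12≠a[slow]=11 write a[7]=12, slow++,fast++
slow=7 fast=13: a[fast]=13≠a[slow]=12 write a[8]=13, slow++,fast++

slow=8, fast=14, prefix=[2, 3, 4, 7, 8, 10, 11, 12, 13]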